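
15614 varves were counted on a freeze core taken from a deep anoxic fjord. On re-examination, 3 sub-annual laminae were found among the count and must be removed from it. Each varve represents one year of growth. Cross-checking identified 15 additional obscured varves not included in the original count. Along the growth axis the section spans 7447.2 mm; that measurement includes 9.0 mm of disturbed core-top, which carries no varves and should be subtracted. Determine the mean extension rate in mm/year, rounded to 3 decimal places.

0.476 mm/year

Correcting the raw count gives 15614 − 3 + 15 = 15626 true varves.
The growth record spans 7447.2 − 9.0 = 7438.2 mm.
Extension rate ≈ 7438.2 / 15626 = 0.476 mm/year.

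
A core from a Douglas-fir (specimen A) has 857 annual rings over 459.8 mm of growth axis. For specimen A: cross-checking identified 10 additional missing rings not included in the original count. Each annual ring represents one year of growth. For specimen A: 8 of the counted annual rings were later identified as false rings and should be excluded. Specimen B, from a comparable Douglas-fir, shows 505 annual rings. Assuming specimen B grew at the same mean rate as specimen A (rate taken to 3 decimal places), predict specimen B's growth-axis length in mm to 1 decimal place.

Specimen A: adjusted count: 857 − 8 + 10 = 859 annual rings.
A: Mean rate = 459.8 mm / 859 years ≈ 0.535 mm/yr.
B's length ≈ 0.535 × 505 = 270.2 mm.

270.2 mm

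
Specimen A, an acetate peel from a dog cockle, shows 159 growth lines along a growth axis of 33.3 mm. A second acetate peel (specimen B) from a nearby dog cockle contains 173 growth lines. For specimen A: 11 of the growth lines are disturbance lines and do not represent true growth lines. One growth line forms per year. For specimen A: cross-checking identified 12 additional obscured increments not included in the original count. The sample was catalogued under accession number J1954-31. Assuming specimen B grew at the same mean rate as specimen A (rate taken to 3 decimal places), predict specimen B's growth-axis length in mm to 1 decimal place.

36.0 mm

Specimen A: after corrections the count is 159 − 11 + 12 = 160 growth lines.
A: Extension rate ≈ 33.3 / 160 = 0.208 mm per year.
Length of B = 0.208 × 173 = 36.0 mm.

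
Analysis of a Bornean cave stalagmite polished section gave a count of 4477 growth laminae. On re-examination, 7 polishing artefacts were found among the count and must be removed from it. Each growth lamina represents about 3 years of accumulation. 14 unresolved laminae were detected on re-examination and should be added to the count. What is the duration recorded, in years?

True growth lamina count = 4477 − 7 + 14 = 4484.
Multiplying by 3 years per growth lamina: 4484 × 3 = 13452 years.

13452 years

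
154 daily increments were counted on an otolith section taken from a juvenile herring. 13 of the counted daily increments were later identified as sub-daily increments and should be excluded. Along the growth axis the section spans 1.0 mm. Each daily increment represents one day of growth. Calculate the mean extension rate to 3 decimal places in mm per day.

Adjusted count: 154 − 13 = 141 daily increments.
1.0 mm over 141 days gives 1.0 / 141 ≈ 0.007 mm per day.

0.007 mm per day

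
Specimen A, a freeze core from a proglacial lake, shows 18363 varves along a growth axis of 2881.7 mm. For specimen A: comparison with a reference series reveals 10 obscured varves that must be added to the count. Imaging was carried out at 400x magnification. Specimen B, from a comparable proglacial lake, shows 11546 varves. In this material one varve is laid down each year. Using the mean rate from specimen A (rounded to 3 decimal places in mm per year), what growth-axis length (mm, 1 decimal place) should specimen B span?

Specimen A: after corrections the count is 18363 + 10 = 18373 varves.
A: Mean rate = 2881.7 mm / 18373 years ≈ 0.157 mm/year.
For B, 0.157 mm/year × 11546 years = 1812.7 mm.

1812.7 mm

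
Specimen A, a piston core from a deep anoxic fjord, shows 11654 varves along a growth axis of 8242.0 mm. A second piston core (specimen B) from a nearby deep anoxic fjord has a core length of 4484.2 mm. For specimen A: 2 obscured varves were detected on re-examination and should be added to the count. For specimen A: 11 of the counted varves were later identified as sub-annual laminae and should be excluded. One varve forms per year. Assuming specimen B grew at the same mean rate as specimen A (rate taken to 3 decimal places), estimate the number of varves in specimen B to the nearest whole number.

Specimen A: after corrections the count is 11654 − 11 + 2 = 11645 varves.
A: 8242.0 mm over 11645 years gives 8242.0 / 11645 ≈ 0.708 mm per year.
B spans 4484.2 / 0.708 = 6333.62 years ≈ 6334 varves.

6334 varves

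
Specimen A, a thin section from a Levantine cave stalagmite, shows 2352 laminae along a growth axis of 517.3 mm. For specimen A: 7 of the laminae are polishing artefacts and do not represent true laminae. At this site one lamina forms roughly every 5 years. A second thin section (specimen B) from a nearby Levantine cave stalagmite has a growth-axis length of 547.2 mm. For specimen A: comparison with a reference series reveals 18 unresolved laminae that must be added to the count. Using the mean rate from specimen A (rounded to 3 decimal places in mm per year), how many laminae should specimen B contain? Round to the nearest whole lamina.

2487 laminae

Specimen A: true lamina count = 2352 − 7 + 18 = 2363.
Specimen A: at 5 years per lamina, 2363 × 5 = 11815 years.
A: Mean rate = 517.3 mm / 11815 years ≈ 0.044 mm per year.
Specimen B: 547.2 mm / 0.044 mm per year = 12436.36 years; at 5 years per lamina that is 12436.36 / 5 ≈ 2487 laminae.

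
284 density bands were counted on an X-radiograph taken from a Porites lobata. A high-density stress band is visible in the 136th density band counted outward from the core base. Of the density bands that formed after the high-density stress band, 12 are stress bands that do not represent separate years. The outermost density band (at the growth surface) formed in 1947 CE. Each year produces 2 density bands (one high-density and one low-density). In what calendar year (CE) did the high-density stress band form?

1879 CE

The high-density stress band sits at density band 136 from the core base, so 284 − 136 = 148 density bands formed after it.
148 − 12 false = 136 true density bands after the high-density stress band.
With 2 density bands per year, 136 / 2 = 68 years.
1947 − 68 = 1879 CE.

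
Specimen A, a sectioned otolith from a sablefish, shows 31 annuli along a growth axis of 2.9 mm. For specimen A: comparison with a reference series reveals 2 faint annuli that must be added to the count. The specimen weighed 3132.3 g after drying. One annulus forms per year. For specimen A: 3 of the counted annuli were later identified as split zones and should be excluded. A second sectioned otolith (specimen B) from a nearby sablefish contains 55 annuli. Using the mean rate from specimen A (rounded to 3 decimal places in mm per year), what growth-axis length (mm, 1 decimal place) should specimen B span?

5.3 mm

Specimen A: true annulus count = 31 − 3 + 2 = 30.
A: 2.9 mm over 30 years gives 2.9 / 30 ≈ 0.097 mm per year.
B's length ≈ 0.097 × 55 = 5.3 mm.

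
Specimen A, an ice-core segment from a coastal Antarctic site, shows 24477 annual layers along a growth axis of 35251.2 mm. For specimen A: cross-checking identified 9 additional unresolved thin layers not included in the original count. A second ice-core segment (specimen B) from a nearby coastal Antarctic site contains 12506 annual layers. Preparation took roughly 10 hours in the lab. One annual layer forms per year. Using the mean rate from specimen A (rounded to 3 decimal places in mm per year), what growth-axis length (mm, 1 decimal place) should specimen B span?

18008.6 mm

Specimen A: adjusted count: 24477 + 9 = 24486 annual layers.
A: Extension rate ≈ 35251.2 / 24486 = 1.440 mm/year.
For B, 1.440 mm/year × 12506 years = 18008.6 mm.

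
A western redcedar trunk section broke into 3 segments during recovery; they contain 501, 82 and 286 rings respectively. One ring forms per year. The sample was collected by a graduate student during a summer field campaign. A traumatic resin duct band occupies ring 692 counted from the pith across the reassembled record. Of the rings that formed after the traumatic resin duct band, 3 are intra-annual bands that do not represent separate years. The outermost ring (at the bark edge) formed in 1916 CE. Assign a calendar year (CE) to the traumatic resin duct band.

1742 CE

Total rings = 501 + 82 + 286 = 869.
Between ring 692 and the bark edge there are 869 − 692 = 177 rings.
177 − 3 false = 174 true rings after the traumatic resin duct band.
The ring at the bark edge is 1916 CE, so the traumatic resin duct band dates to 1916 − 174 = 1742 CE.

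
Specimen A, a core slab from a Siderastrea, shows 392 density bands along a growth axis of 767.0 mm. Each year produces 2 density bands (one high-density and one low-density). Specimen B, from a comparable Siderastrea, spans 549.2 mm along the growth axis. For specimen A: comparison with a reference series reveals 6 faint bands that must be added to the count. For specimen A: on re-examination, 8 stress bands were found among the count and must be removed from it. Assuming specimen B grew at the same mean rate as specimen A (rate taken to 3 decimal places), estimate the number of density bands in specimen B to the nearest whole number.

279 density bands

Specimen A: adjusted count: 392 − 8 + 6 = 390 density bands.
Specimen A: 390 density bands at 2 per year is 390 / 2 = 195 years.
A: Mean rate = 767.0 mm / 195 years ≈ 3.933 mm/yr.
For B, 549.2 / 3.933 = 139.64 years; at 2 density bands per year that is 139.64 × 2 ≈ 279 density bands.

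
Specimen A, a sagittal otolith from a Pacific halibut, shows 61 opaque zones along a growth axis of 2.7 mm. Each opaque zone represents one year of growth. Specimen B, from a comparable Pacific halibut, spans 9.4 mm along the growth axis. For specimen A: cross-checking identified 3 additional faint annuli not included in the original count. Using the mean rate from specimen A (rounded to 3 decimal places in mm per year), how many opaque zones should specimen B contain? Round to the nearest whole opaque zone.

Specimen A: true opaque zone count = 61 + 3 = 64.
A: 2.7 mm over 64 years gives 2.7 / 64 ≈ 0.042 mm/year.
For B, 9.4 / 0.042 = 223.81 years ≈ 224 opaque zones.

224 opaque zones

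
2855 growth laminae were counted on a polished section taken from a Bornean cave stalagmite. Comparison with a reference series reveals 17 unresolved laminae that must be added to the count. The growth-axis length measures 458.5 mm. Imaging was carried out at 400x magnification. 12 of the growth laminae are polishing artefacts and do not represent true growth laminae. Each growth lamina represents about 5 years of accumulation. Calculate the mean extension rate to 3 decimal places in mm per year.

Adjusted count: 2855 − 12 + 17 = 2860 growth laminae.
Multiplying by 5 years per growth lamina: 2860 × 5 = 14300 years.
458.5 mm over 14300 years gives 458.5 / 14300 ≈ 0.032 mm per year.

0.032 mm per year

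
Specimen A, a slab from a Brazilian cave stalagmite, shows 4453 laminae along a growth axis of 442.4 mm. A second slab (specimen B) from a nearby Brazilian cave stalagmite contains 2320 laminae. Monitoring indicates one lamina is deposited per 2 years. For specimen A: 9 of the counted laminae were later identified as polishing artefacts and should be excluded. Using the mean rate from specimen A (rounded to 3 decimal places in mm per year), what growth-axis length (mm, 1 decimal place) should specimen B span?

Specimen A: after corrections the count is 4453 − 9 = 4444 laminae.
Specimen A: multiplying by 2 years per lamina: 4444 × 2 = 8888 years.
A: 442.4 mm over 8888 years gives 442.4 / 8888 ≈ 0.050 mm/year.
Specimen B: at 2 years per lamina, 2320 × 2 = 4640 years. B's length ≈ 0.050 × 4640 = 232.0 mm.

232.0 mm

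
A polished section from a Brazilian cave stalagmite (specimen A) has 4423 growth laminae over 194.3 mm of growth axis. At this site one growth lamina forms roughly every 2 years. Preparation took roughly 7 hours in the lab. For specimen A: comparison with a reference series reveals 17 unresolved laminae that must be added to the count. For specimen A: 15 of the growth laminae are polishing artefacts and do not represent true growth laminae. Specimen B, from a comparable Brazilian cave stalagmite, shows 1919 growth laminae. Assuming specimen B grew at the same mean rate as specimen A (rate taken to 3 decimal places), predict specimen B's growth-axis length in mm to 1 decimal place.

84.4 mm

Specimen A: after corrections the count is 4423 − 15 + 17 = 4425 growth laminae.
Specimen A: 4425 growth laminae at 2 years each span 4425 × 2 = 8850 years.
A: 194.3 mm over 8850 years gives 194.3 / 8850 ≈ 0.022 mm/year.
Specimen B: 1919 growth laminae at 2 years each span 1919 × 2 = 3838 years. B's length ≈ 0.022 × 3838 = 84.4 mm.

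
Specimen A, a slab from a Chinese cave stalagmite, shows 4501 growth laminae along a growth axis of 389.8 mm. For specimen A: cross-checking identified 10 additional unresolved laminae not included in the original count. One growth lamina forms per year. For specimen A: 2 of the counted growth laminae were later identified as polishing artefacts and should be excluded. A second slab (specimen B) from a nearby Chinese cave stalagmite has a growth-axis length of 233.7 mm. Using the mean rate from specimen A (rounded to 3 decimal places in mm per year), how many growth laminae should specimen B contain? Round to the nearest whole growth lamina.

Specimen A: true growth lamina count = 4501 − 2 + 10 = 4509.
A: Mean rate = 389.8 mm / 4509 years ≈ 0.086 mm/year.
B spans 233.7 / 0.086 = 2717.44 years ≈ 2717 growth laminae.

2717 growth laminae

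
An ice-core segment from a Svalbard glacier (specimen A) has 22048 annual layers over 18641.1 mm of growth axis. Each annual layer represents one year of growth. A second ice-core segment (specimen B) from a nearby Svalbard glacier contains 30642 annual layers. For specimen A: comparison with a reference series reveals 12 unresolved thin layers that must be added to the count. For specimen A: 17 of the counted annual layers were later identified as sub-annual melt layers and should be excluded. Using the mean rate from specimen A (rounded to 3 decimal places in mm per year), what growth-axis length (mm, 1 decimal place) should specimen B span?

25923.1 mm

Specimen A: adjusted count: 22048 − 17 + 12 = 22043 annual layers.
A: 18641.1 mm over 22043 years gives 18641.1 / 22043 ≈ 0.846 mm/yr.
B's length ≈ 0.846 × 30642 = 25923.1 mm.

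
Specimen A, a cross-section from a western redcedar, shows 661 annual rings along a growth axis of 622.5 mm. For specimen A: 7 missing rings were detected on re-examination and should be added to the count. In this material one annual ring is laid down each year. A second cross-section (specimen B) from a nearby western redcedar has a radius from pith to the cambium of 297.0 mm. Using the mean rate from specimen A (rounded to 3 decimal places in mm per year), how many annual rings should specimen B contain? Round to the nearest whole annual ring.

319 annual rings

Specimen A: true annual ring count = 661 + 7 = 668.
A: Mean rate = 622.5 mm / 668 years ≈ 0.932 mm per year.
For B, 297.0 / 0.932 = 318.67 years ≈ 319 annual rings.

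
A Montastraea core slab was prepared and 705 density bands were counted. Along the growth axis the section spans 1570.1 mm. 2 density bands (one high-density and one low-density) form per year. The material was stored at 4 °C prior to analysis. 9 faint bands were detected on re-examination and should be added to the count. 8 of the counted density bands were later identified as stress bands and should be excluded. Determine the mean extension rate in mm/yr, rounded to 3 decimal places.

True density band count = 705 − 8 + 9 = 706.
706 density bands at 2 per year is 706 / 2 = 353 years.
Mean rate = 1570.1 mm / 353 years ≈ 4.448 mm/yr.

4.448 mm/yr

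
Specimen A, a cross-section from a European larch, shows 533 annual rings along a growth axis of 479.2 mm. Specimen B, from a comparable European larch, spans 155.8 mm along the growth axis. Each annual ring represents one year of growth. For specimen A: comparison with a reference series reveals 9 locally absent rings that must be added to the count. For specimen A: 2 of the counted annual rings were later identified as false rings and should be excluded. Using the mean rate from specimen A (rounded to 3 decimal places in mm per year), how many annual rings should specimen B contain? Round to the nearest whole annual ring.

176 annual rings

Specimen A: adjusted count: 533 − 2 + 9 = 540 annual rings.
A: Mean rate = 479.2 mm / 540 years ≈ 0.887 mm/yr.
B spans 155.8 / 0.887 = 175.65 years ≈ 176 annual rings.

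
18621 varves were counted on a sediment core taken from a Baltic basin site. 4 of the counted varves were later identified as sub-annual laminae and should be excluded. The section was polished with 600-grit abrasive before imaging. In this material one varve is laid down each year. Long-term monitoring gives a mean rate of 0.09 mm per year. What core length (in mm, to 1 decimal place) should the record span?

True varve count = 18621 − 4 = 18617.
Predicted length = 0.09 mm/year × 18617 years = 1675.5 mm.

1675.5 mm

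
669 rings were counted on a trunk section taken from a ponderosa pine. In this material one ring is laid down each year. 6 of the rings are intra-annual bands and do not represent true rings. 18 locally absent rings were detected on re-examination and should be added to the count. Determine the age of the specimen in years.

Adjusted count: 669 − 6 + 18 = 681 rings.
One ring per year makes the duration 681 years.

681 years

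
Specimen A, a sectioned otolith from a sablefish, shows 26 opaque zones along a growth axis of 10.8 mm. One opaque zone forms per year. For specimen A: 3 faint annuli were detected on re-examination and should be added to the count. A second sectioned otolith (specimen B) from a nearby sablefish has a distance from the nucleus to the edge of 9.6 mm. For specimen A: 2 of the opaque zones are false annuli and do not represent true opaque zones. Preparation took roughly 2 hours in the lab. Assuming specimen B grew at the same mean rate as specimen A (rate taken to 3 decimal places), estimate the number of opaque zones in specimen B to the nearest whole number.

Specimen A: true opaque zone count = 26 − 2 + 3 = 27.
A: Mean rate = 10.8 mm / 27 years ≈ 0.400 mm/year.
Specimen B: 9.6 mm / 0.400 mm per year = 24.00 years ≈ 24 opaque zones.

24 opaque zones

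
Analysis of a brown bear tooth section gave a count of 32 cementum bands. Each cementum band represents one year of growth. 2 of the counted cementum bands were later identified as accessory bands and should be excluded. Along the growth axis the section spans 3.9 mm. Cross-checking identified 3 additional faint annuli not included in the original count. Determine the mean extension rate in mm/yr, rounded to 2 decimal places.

Adjusted count: 32 − 2 + 3 = 33 cementum bands.
Mean rate = 3.9 mm / 33 years ≈ 0.12 mm/yr.

0.12 mm/yr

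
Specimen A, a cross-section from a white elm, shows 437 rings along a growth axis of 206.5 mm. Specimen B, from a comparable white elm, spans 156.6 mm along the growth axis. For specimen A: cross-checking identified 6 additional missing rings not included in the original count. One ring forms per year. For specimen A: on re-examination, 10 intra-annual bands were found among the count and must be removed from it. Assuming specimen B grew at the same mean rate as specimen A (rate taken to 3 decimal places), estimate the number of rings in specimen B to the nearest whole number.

328 rings

Specimen A: correcting the raw count gives 437 − 10 + 6 = 433 true rings.
A: Extension rate ≈ 206.5 / 433 = 0.477 mm/yr.
B spans 156.6 / 0.477 = 328.30 years ≈ 328 rings.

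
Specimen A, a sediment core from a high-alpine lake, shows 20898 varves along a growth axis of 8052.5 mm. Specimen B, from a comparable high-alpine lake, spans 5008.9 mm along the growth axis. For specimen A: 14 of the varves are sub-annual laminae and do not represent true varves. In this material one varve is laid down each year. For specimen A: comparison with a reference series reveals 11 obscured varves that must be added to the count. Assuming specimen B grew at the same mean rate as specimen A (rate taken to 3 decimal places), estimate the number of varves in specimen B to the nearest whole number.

13010 varves

Specimen A: correcting the raw count gives 20898 − 14 + 11 = 20895 true varves.
A: Extension rate ≈ 8052.5 / 20895 = 0.385 mm per year.
B spans 5008.9 / 0.385 = 13010.13 years ≈ 13010 varves.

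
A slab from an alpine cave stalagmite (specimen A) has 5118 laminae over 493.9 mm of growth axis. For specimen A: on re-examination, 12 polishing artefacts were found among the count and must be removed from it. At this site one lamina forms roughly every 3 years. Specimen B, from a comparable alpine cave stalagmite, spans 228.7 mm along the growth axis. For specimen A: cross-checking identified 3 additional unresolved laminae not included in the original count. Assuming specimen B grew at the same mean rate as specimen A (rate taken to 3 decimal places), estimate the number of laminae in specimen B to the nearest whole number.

2382 laminae

Specimen A: true lamina count = 5118 − 12 + 3 = 5109.
Specimen A: at 3 years per lamina, 5109 × 3 = 15327 years.
A: Mean rate = 493.9 mm / 15327 years ≈ 0.032 mm per year.
For B, 228.7 / 0.032 = 7146.87 years; at 3 years per lamina that is 7146.87 / 3 ≈ 2382 laminae.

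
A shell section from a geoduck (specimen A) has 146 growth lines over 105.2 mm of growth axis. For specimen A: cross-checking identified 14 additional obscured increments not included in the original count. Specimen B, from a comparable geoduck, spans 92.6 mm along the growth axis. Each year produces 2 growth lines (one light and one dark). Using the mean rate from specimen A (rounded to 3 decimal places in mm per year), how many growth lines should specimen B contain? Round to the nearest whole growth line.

Specimen A: correcting the raw count gives 146 + 14 = 160 true growth lines.
Specimen A: 160 growth lines at 2 per year is 160 / 2 = 80 years.
A: Mean rate = 105.2 mm / 80 years ≈ 1.315 mm per year.
Specimen B: 92.6 mm / 1.315 mm per year = 70.42 years; at 2 growth lines per year that is 70.42 × 2 ≈ 141 growth lines.

141 growth lines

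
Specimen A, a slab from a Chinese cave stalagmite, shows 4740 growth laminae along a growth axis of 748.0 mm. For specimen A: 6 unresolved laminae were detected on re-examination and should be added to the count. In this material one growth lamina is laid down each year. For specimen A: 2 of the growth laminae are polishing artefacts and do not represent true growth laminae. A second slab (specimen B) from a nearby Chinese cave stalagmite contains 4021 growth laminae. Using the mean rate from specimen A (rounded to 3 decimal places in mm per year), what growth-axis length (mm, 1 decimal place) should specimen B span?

Specimen A: true growth lamina count = 4740 − 2 + 6 = 4744.
A: 748.0 mm over 4744 years gives 748.0 / 4744 ≈ 0.158 mm/year.
For B, 0.158 mm/year × 4021 years = 635.3 mm.

635.3 mm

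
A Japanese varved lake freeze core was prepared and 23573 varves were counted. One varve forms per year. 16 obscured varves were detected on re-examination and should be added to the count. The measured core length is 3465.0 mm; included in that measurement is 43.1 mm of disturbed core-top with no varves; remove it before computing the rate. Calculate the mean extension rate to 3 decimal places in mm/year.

True varve count = 23573 + 16 = 23589.
Removing the 43.1 mm offcut leaves 3465.0 − 43.1 = 3421.9 mm.
Extension rate ≈ 3421.9 / 23589 = 0.145 mm/year.

0.145 mm/year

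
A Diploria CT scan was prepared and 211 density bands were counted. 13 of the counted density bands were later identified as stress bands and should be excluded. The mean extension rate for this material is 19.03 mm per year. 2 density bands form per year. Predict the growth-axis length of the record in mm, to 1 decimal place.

Adjusted count: 211 − 13 = 198 density bands.
198 density bands at 2 per year is 198 / 2 = 99 years.
99 years at 19.03 mm/year gives 19.03 × 99 = 1884.0 mm.

1884.0 mm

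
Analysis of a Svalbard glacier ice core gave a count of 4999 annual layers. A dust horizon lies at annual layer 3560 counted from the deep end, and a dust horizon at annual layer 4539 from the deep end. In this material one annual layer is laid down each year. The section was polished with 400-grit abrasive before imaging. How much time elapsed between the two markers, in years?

The two markers are separated by 4539 − 3560 = 979 annual layers.
That is 979 years at one annual layer per year.

979 years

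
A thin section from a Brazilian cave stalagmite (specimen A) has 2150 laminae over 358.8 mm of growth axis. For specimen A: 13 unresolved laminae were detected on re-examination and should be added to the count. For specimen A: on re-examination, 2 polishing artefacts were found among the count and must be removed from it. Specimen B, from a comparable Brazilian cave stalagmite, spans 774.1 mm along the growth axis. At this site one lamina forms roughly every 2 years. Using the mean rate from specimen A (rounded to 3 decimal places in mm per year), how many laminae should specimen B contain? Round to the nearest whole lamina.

4663 laminae

Specimen A: true lamina count = 2150 − 2 + 13 = 2161.
Specimen A: multiplying by 2 years per lamina: 2161 × 2 = 4322 years.
A: Extension rate ≈ 358.8 / 4322 = 0.083 mm/yr.
B spans 774.1 / 0.083 = 9326.51 years; at 2 years per lamina that is 9326.51 / 2 ≈ 4663 laminae.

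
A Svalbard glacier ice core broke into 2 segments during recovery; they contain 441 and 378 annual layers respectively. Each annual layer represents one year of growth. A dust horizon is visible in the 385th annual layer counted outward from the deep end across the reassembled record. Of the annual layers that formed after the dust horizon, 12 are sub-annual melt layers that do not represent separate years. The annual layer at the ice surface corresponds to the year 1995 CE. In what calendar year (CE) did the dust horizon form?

1573 CE

Total annual layers = 441 + 378 = 819.
The dust horizon sits at annual layer 385 from the deep end, so 819 − 385 = 434 annual layers formed after it.
Removing the 12 false annual layers leaves 434 − 12 = 422 true annual layers beyond the dust horizon.
The annual layer at the ice surface is 1995 CE, so the dust horizon dates to 1995 − 422 = 1573 CE.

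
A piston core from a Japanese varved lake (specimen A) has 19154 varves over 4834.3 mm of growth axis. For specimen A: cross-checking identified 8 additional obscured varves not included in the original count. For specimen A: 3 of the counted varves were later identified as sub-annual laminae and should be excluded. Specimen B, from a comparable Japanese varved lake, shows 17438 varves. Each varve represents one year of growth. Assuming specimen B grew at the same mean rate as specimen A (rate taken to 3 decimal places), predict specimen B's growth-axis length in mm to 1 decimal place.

4394.4 mm

Specimen A: true varve count = 19154 − 3 + 8 = 19159.
A: Mean rate = 4834.3 mm / 19159 years ≈ 0.252 mm/year.
For B, 0.252 mm/year × 17438 years = 4394.4 mm.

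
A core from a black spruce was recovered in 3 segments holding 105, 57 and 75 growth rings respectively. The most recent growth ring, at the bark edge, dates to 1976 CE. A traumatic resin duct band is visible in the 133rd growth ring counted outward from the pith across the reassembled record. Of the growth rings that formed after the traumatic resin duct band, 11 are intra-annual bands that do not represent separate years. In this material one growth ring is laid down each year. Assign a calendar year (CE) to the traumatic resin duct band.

1883 CE

Total growth rings = 105 + 57 + 75 = 237.
Between growth ring 133 and the bark edge there are 237 − 133 = 104 growth rings.
Excluding 11 false growth rings: 104 − 11 = 93.
Counting back 93 years from 1976 CE places the traumatic resin duct band in 1976 − 93 = 1883 CE.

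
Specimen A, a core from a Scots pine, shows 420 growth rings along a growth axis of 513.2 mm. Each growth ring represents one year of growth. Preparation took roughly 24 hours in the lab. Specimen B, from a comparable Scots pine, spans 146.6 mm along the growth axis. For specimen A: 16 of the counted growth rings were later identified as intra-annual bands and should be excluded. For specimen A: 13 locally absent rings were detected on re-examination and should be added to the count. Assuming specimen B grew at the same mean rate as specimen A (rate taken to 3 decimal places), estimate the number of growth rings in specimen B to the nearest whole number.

119 growth rings

Specimen A: true growth ring count = 420 − 16 + 13 = 417.
A: Extension rate ≈ 513.2 / 417 = 1.231 mm per year.
For B, 146.6 / 1.231 = 119.09 years ≈ 119 growth rings.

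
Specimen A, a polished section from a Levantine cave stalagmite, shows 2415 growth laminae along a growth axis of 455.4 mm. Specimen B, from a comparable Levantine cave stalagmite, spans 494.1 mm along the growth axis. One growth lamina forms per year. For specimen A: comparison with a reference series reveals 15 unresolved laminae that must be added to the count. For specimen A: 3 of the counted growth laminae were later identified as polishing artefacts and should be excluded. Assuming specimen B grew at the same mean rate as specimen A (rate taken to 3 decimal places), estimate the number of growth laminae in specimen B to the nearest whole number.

Specimen A: adjusted count: 2415 − 3 + 15 = 2427 growth laminae.
A: 455.4 mm over 2427 years gives 455.4 / 2427 ≈ 0.188 mm/yr.
For B, 494.1 / 0.188 = 2628.19 years ≈ 2628 growth laminae.

2628 growth laminae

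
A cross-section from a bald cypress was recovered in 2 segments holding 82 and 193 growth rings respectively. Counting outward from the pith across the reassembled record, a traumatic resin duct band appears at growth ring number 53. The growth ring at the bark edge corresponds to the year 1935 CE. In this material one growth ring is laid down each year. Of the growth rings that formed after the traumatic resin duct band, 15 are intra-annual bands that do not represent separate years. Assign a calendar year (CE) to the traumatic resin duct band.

1728 CE

Total growth rings = 82 + 193 = 275.
275 − 53 = 222 growth rings lie beyond the traumatic resin duct band toward the bark edge.
Removing the 15 false growth rings leaves 222 − 15 = 207 true growth rings beyond the traumatic resin duct band.
The growth ring at the bark edge is 1935 CE, so the traumatic resin duct band dates to 1935 − 207 = 1728 CE.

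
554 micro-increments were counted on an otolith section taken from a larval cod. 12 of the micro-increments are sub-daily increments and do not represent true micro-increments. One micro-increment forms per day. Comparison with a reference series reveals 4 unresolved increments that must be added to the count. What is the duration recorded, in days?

Correcting the raw count gives 554 − 12 + 4 = 546 true micro-increments.
With a one-to-one micro-increment periodicity this is 546 days.

546 d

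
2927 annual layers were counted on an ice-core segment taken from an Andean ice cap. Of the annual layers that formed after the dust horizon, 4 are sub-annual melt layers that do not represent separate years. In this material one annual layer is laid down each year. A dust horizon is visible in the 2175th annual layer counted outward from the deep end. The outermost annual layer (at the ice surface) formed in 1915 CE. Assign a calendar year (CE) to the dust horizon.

The dust horizon sits at annual layer 2175 from the deep end, so 2927 − 2175 = 752 annual layers formed after it.
Excluding 4 false annual layers: 752 − 4 = 748.
1915 − 748 = 1167 CE.

1167 CE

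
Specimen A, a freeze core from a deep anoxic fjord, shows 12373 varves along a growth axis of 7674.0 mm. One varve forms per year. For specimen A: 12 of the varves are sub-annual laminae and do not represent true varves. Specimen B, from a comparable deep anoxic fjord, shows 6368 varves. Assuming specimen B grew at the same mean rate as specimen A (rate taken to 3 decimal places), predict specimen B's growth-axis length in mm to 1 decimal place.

Specimen A: adjusted count: 12373 − 12 = 12361 varves.
A: Extension rate ≈ 7674.0 / 12361 = 0.621 mm per year.
B's length ≈ 0.621 × 6368 = 3954.5 mm.

3954.5 mm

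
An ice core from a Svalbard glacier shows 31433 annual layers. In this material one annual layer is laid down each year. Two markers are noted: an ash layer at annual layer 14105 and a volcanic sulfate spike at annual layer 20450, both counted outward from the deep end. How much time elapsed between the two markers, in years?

The two markers are separated by 20450 − 14105 = 6345 annual layers.
At one annual layer per year, 6345 years elapsed between them.

6345 yr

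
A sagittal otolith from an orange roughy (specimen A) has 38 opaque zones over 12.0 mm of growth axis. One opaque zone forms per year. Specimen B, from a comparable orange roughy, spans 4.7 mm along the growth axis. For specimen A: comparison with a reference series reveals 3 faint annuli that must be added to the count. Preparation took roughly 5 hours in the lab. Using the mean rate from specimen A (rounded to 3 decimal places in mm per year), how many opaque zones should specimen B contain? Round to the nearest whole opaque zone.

16 opaque zones

Specimen A: correcting the raw count gives 38 + 3 = 41 true opaque zones.
A: 12.0 mm over 41 years gives 12.0 / 41 ≈ 0.293 mm/year.
B spans 4.7 / 0.293 = 16.04 years ≈ 16 opaque zones.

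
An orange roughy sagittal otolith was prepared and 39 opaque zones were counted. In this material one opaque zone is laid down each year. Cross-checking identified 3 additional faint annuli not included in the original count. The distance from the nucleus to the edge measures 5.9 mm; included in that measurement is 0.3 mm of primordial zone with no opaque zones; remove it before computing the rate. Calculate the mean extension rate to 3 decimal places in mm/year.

0.133 mm/year

Adjusted count: 39 + 3 = 42 opaque zones.
Removing the 0.3 mm offcut leaves 5.9 − 0.3 = 5.6 mm.
5.6 mm over 42 years gives 5.6 / 42 ≈ 0.133 mm/year.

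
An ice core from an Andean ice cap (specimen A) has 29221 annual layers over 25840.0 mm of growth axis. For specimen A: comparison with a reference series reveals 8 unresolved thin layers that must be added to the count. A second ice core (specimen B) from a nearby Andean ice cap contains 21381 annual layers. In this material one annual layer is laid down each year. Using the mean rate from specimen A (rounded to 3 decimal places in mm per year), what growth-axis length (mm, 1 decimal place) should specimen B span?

Specimen A: adjusted count: 29221 + 8 = 29229 annual layers.
A: 25840.0 mm over 29229 years gives 25840.0 / 29229 ≈ 0.884 mm/yr.
For B, 0.884 mm/year × 21381 years = 18900.8 mm.

18900.8 mm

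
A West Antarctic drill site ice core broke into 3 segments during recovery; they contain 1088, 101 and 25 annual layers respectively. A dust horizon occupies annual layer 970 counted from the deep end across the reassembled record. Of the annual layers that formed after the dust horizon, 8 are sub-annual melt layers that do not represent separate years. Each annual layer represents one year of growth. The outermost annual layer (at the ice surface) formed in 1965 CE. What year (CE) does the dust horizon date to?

Total annual layers = 1088 + 101 + 25 = 1214.
1214 − 970 = 244 annual layers lie beyond the dust horizon toward the ice surface.
244 − 8 false = 236 true annual layers after the dust horizon.
1965 − 236 = 1729 CE.

1729 CE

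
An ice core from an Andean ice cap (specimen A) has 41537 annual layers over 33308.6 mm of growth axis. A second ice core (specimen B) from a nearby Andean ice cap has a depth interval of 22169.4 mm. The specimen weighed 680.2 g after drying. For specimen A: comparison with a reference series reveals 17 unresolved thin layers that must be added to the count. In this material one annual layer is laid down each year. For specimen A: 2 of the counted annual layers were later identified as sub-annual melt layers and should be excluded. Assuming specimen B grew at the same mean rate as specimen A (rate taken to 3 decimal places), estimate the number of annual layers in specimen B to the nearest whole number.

Specimen A: adjusted count: 41537 − 2 + 17 = 41552 annual layers.
A: Extension rate ≈ 33308.6 / 41552 = 0.802 mm/year.
Specimen B: 22169.4 mm / 0.802 mm per year = 27642.64 years ≈ 27643 annual layers.

27643 annual layers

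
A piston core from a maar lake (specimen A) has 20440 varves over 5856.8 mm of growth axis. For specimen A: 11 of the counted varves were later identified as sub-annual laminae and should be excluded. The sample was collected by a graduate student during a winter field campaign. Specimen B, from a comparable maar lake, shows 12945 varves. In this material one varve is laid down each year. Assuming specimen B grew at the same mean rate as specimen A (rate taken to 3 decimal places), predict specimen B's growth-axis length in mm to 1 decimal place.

Specimen A: correcting the raw count gives 20440 − 11 = 20429 true varves.
A: Mean rate = 5856.8 mm / 20429 years ≈ 0.287 mm/year.
B's length ≈ 0.287 × 12945 = 3715.2 mm.

3715.2 mm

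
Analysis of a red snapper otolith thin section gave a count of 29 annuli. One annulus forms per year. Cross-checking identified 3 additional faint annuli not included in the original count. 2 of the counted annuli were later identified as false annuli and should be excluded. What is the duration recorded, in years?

30 years

True annulus count = 29 − 2 + 3 = 30.
At one annulus per year, that is 30 years.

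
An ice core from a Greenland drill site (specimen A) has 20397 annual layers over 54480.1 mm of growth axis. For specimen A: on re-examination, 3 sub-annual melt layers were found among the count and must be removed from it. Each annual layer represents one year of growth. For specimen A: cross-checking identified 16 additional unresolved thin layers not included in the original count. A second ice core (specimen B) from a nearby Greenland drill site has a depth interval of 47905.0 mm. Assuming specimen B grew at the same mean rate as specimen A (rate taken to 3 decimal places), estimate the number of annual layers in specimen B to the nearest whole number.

17949 annual layers

Specimen A: after corrections the count is 20397 − 3 + 16 = 20410 annual layers.
A: Extension rate ≈ 54480.1 / 20410 = 2.669 mm per year.
Specimen B: 47905.0 mm / 2.669 mm per year = 17948.67 years ≈ 17949 annual layers.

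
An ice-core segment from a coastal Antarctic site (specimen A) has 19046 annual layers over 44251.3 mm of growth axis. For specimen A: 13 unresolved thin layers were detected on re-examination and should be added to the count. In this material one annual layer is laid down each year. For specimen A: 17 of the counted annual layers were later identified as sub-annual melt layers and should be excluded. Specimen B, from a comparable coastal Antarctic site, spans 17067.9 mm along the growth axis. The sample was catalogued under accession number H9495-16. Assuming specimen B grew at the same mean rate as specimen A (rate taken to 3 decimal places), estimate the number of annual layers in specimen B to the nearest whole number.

7344 annual layers

Specimen A: correcting the raw count gives 19046 − 17 + 13 = 19042 true annual layers.
A: 44251.3 mm over 19042 years gives 44251.3 / 19042 ≈ 2.324 mm per year.
Specimen B: 17067.9 mm / 2.324 mm per year = 7344.19 years ≈ 7344 annual layers.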